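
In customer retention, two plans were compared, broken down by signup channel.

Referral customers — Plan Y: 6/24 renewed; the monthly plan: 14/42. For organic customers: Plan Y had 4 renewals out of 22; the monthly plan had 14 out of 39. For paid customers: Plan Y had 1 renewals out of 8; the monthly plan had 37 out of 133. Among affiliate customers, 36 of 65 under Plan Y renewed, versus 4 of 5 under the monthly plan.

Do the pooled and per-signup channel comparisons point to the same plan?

Referral: Plan Y 6/24 = 25.0%, the monthly plan 14/42 = 33.3% → the monthly plan
Organic: Plan Y 4/22 = 18.2%, the monthly plan 14/39 = 35.9% → the monthly plan
Paid: Plan Y 1/8 = 12.5%, the monthly plan 37/133 = 27.8% → the monthly plan
Affiliate: Plan Y 36/65 = 55.4%, the monthly plan 4/5 = 80.0% → the monthly plan
Overall: Plan Y 47/119 = 39.5%, the monthly plan 69/219 = 31.5% → Plan Y
The monthly plan wins each signup group but Plan Y wins overall — the comparison reverses. The monthly plan's customers skew toward paid, which has a lower base rate.

No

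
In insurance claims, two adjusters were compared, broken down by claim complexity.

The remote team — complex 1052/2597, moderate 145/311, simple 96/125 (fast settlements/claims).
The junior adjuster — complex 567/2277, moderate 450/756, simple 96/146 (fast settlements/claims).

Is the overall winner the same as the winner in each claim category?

Complex: the remote team 1052/2597 = 40.5%, the junior adjuster 567/2277 = 24.9% → the remote team
Moderate: the remote team 145/311 = 46.6%, the junior adjuster 450/756 = 59.5% → the junior adjuster
Simple: the remote team 96/125 = 76.8%, the junior adjuster 96/146 = 65.8% → the remote team
Overall: the remote team 1293/3033 = 42.6%, the junior adjuster 1113/3179 = 35.0% → the remote team
Neither sweeps: the remote team wins 2 of 3 groups, the junior adjuster wins 1. The remote team wins overall but not every group — no Simpson reversal.

No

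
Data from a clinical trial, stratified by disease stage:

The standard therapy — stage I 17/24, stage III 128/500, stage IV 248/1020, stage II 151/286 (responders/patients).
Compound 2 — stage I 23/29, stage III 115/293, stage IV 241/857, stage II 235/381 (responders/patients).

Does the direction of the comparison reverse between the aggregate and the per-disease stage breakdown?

Stage I: the standard therapy 17/24 = 70.8%, Compound 2 23/29 = 79.3% → Compound 2
Stage III: the standard therapy 128/500 = 25.6%, Compound 2 115/293 = 39.2% → Compound 2
Stage IV: the standard therapy 248/1020 = 24.3%, Compound 2 241/857 = 28.1% → Compound 2
Stage II: the standard therapy 151/286 = 52.8%, Compound 2 235/381 = 61.7% → Compound 2
Overall: the standard therapy 544/1830 = 29.7%, Compound 2 614/1560 = 39.4% → Compound 2
Compound 2 wins overall and in every disease group — no reversal.

No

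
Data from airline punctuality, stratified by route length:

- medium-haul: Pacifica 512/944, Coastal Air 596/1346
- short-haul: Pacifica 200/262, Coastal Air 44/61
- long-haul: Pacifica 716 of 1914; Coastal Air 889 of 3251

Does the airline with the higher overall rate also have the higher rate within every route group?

Yes

Medium-haul: Pacifica 512/944 = 54.2%, Coastal Air 596/1346 = 44.3% → Pacifica
Short-haul: Pacifica 200/262 = 76.3%, Coastal Air 44/61 = 72.1% → Pacifica
Long-haul: Pacifica 716/1914 = 37.4%, Coastal Air 889/3251 = 27.3% → Pacifica
Overall: Pacifica 1428/3120 = 45.8%, Coastal Air 1529/4658 = 32.8% → Pacifica
Pacifica wins overall and in every route group — no reversal.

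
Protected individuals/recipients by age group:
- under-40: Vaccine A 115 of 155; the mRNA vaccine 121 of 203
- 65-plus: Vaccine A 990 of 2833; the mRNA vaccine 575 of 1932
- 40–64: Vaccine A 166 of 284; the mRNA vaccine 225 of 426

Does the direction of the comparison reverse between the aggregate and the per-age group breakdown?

Under-40: Vaccine A 115/155 = 74.2%, the mRNA vaccine 121/203 = 59.6% → Vaccine A
65-plus: Vaccine A 990/2833 = 34.9%, the mRNA vaccine 575/1932 = 29.8% → Vaccine A
40–64: Vaccine A 166/284 = 58.5%, the mRNA vaccine 225/426 = 52.8% → Vaccine A
Overall: Vaccine A 1271/3272 = 38.8%, the mRNA vaccine 921/2561 = 36.0% → Vaccine A
Vaccine A wins overall and in every age group — no reversal.

No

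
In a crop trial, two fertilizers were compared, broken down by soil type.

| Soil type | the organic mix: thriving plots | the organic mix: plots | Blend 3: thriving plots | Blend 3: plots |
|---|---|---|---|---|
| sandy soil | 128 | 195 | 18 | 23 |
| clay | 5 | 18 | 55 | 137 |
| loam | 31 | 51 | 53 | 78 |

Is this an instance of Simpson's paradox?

Sandy soil: the organic mix 128/195 = 65.6%, Blend 3 18/23 = 78.3% → Blend 3
Clay: the organic mix 5/18 = 27.8%, Blend 3 55/137 = 40.1% → Blend 3
Loam: the organic mix 31/51 = 60.8%, Blend 3 53/78 = 67.9% → Blend 3
Overall: the organic mix 164/264 = 62.1%, Blend 3 126/238 = 52.9% → the organic mix
Blend 3 wins each soil group but the organic mix wins overall — the comparison reverses. Blend 3's plots skew toward clay, which has a lower base rate.

Yes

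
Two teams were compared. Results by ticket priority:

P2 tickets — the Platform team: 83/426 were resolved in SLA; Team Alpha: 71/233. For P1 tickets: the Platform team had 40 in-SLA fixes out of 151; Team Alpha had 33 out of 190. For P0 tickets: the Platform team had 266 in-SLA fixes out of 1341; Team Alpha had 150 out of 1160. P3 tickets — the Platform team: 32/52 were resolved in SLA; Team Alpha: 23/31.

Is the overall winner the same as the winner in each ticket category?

P2: the Platform team 83/426 = 19.5%, Team Alpha 71/233 = 30.5% → Team Alpha
P1: the Platform team 40/151 = 26.5%, Team Alpha 33/190 = 17.4% → the Platform team
P0: the Platform team 266/1341 = 19.8%, Team Alpha 150/1160 = 12.9% → the Platform team
P3: the Platform team 32/52 = 61.5%, Team Alpha 23/31 = 74.2% → Team Alpha
Overall: the Platform team 421/1970 = 21.4%, Team Alpha 277/1614 = 17.2% → the Platform team
Neither sweeps: the Platform team wins 2 of 4 groups, Team Alpha wins 2. The Platform team wins overall but not every group — no Simpson reversal.

No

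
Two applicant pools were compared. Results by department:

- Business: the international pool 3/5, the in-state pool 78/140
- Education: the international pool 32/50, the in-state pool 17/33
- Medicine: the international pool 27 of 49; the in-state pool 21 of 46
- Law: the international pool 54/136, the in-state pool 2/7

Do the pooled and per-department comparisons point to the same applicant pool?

No

Business: the international pool 3/5 = 60.0%, the in-state pool 78/140 = 55.7% → the international pool
Education: the international pool 32/50 = 64.0%, the in-state pool 17/33 = 51.5% → the international pool
Medicine: the international pool 27/49 = 55.1%, the in-state pool 21/46 = 45.7% → the international pool
Law: the international pool 54/136 = 39.7%, the in-state pool 2/7 = 28.6% → the international pool
Overall: the international pool 116/240 = 48.3%, the in-state pool 118/226 = 52.2% → the in-state pool
The international pool wins each department group but the in-state pool wins overall — the comparison reverses. The international pool's applicants skew toward Law, which has a lower base rate.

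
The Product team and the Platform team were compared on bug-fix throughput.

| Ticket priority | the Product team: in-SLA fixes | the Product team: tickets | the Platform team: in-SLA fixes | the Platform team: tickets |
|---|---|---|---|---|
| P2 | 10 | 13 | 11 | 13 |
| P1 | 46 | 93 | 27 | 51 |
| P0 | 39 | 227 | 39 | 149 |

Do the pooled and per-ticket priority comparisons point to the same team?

Yes

P2: the Product team 10/13 = 76.9%, the Platform team 11/13 = 84.6% → the Platform team
P1: the Product team 46/93 = 49.5%, the Platform team 27/51 = 52.9% → the Platform team
P0: the Product team 39/227 = 17.2%, the Platform team 39/149 = 26.2% → the Platform team
Overall: the Product team 95/333 = 28.5%, the Platform team 77/213 = 36.2% → the Platform team
The Platform team wins overall and in every ticket group — no reversal.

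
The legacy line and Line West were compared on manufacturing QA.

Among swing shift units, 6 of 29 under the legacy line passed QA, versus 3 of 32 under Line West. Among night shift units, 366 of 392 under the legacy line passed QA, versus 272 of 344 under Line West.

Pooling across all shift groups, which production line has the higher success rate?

Swing shift: the legacy line 6/29 = 20.7%, Line West 3/32 = 9.4% → the legacy line
Night shift: the legacy line 366/392 = 93.4%, Line West 272/344 = 79.1% → the legacy line
Overall: the legacy line 372/421 = 88.4%, Line West 275/376 = 73.1% → the legacy line

the legacy line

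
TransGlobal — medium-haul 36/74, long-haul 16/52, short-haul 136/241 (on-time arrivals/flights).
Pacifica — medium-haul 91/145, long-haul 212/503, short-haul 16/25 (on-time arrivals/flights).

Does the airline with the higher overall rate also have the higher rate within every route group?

Medium-haul: TransGlobal 36/74 = 48.6%, Pacifica 91/145 = 62.8% → Pacifica
Long-haul: TransGlobal 16/52 = 30.8%, Pacifica 212/503 = 42.1% → Pacifica
Short-haul: TransGlobal 136/241 = 56.4%, Pacifica 16/25 = 64.0% → Pacifica
Overall: TransGlobal 188/367 = 51.2%, Pacifica 319/673 = 47.4% → TransGlobal
Pacifica wins each route group but TransGlobal wins overall — the comparison reverses. Pacifica's flights skew toward long-haul, which has a lower base rate.

No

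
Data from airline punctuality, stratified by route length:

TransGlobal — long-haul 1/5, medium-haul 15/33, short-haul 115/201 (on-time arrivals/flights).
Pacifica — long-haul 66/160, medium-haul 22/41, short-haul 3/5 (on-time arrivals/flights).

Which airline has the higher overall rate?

Long-haul: TransGlobal 1/5 = 20.0%, Pacifica 66/160 = 41.2% → Pacifica
Medium-haul: TransGlobal 15/33 = 45.5%, Pacifica 22/41 = 53.7% → Pacifica
Short-haul: TransGlobal 115/201 = 57.2%, Pacifica 3/5 = 60.0% → Pacifica
Overall: TransGlobal 131/239 = 54.8%, Pacifica 91/206 = 44.2% → TransGlobal
(Pacifica wins every route group but TransGlobal wins overall — Pacifica's flights skew toward the low-rate long-haul group.)

TransGlobal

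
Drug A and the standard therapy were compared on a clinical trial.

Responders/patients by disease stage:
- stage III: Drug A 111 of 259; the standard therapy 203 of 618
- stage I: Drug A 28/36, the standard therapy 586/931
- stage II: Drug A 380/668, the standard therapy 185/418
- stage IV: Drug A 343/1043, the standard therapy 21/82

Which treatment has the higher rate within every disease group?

Stage III: Drug A 111/259 = 42.9%, the standard therapy 203/618 = 32.8% → Drug A
Stage I: Drug A 28/36 = 77.8%, the standard therapy 586/931 = 62.9% → Drug A
Stage II: Drug A 380/668 = 56.9%, the standard therapy 185/418 = 44.3% → Drug A
Stage IV: Drug A 343/1043 = 32.9%, the standard therapy 21/82 = 25.6% → Drug A
Drug A has the higher rate in all 4 groups.

Drug A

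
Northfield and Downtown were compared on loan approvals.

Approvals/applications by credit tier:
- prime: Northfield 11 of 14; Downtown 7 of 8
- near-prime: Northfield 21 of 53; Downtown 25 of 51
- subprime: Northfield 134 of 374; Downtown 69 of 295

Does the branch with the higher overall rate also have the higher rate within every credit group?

Prime: Northfield 11/14 = 78.6%, Downtown 7/8 = 87.5% → Downtown
Near-prime: Northfield 21/53 = 39.6%, Downtown 25/51 = 49.0% → Downtown
Subprime: Northfield 134/374 = 35.8%, Downtown 69/295 = 23.4% → Northfield
Overall: Northfield 166/441 = 37.6%, Downtown 101/354 = 28.5% → Northfield
Neither sweeps: Northfield wins 1 of 3 groups, Downtown wins 2. Northfield wins overall but not every group — no Simpson reversal.

No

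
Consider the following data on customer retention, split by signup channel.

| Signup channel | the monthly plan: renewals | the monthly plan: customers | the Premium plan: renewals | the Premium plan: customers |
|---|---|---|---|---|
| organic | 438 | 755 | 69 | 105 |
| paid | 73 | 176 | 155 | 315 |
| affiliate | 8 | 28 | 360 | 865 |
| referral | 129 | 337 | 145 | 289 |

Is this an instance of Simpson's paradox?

Organic: the monthly plan 438/755 = 58.0%, the Premium plan 69/105 = 65.7% → the Premium plan
Paid: the monthly plan 73/176 = 41.5%, the Premium plan 155/315 = 49.2% → the Premium plan
Affiliate: the monthly plan 8/28 = 28.6%, the Premium plan 360/865 = 41.6% → the Premium plan
Referral: the monthly plan 129/337 = 38.3%, the Premium plan 145/289 = 50.2% → the Premium plan
Overall: the monthly plan 648/1296 = 50.0%, the Premium plan 729/1574 = 46.3% → the monthly plan
The Premium plan wins each signup group but the monthly plan wins overall — the comparison reverses. The Premium plan's customers skew toward affiliate, which has a lower base rate.

Yes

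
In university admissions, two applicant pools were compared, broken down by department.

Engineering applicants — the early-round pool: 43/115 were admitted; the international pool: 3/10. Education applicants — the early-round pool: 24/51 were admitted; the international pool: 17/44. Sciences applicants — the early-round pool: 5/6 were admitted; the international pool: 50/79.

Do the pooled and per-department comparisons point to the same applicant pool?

Engineering: the early-round pool 43/115 = 37.4%, the international pool 3/10 = 30.0% → the early-round pool
Education: the early-round pool 24/51 = 47.1%, the international pool 17/44 = 38.6% → the early-round pool
Sciences: the early-round pool 5/6 = 83.3%, the international pool 50/79 = 63.3% → the early-round pool
Overall: the early-round pool 72/172 = 41.9%, the international pool 70/133 = 52.6% → the international pool
The early-round pool wins each department group but the international pool wins overall — the comparison reverses. The early-round pool's applicants skew toward Engineering, which has a lower base rate.

No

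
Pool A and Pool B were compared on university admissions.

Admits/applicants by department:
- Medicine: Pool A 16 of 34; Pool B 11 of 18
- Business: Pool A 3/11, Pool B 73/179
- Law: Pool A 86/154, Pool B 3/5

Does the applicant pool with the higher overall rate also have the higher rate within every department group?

No

Medicine: Pool A 16/34 = 47.1%, Pool B 11/18 = 61.1% → Pool B
Business: Pool A 3/11 = 27.3%, Pool B 73/179 = 40.8% → Pool B
Law: Pool A 86/154 = 55.8%, Pool B 3/5 = 60.0% → Pool B
Overall: Pool A 105/199 = 52.8%, Pool B 87/202 = 43.1% → Pool A
Pool B wins each department group but Pool A wins overall — the comparison reverses. Pool B's applicants skew toward Business, which has a lower base rate.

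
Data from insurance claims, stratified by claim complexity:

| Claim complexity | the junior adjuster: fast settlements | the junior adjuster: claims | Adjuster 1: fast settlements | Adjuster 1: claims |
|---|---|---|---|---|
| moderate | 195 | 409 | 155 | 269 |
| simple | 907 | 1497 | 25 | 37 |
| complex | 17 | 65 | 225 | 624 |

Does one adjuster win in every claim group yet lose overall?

Yes

Moderate: the junior adjuster 195/409 = 47.7%, Adjuster 1 155/269 = 57.6% → Adjuster 1
Simple: the junior adjuster 907/1497 = 60.6%, Adjuster 1 25/37 = 67.6% → Adjuster 1
Complex: the junior adjuster 17/65 = 26.2%, Adjuster 1 225/624 = 36.1% → Adjuster 1
Overall: the junior adjuster 1119/1971 = 56.8%, Adjuster 1 405/930 = 43.5% → the junior adjuster
Adjuster 1 wins each claim group but the junior adjuster wins overall — the comparison reverses. Adjuster 1's claims skew toward complex, which has a lower base rate.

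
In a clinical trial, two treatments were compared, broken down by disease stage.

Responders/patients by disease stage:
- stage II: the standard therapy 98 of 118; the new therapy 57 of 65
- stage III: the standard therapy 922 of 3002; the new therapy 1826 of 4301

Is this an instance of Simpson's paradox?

No

Stage II: the standard therapy 98/118 = 83.1%, the new therapy 57/65 = 87.7% → the new therapy
Stage III: the standard therapy 922/3002 = 30.7%, the new therapy 1826/4301 = 42.5% → the new therapy
Overall: the standard therapy 1020/3120 = 32.7%, the new therapy 1883/4366 = 43.1% → the new therapy
The new therapy wins overall and in every disease group — no reversal.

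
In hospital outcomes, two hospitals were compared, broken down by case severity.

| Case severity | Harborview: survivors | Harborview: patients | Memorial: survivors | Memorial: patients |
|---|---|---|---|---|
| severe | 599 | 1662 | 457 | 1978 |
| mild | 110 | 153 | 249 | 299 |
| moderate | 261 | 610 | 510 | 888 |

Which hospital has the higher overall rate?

Harborview

Severe: Harborview 599/1662 = 36.0%, Memorial 457/1978 = 23.1% → Harborview
Mild: Harborview 110/153 = 71.9%, Memorial 249/299 = 83.3% → Memorial
Moderate: Harborview 261/610 = 42.8%, Memorial 510/888 = 57.4% → Memorial
Overall: Harborview 970/2425 = 40.0%, Memorial 1216/3165 = 38.4% → Harborview
(Neither sweeps every case group, but Harborview has the higher pooled rate.)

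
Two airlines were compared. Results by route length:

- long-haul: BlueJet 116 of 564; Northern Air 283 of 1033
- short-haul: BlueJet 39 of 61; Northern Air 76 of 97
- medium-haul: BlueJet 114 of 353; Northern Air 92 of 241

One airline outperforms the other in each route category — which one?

Northern Air

Long-haul: BlueJet 116/564 = 20.6%, Northern Air 283/1033 = 27.4% → Northern Air
Short-haul: BlueJet 39/61 = 63.9%, Northern Air 76/97 = 78.4% → Northern Air
Medium-haul: BlueJet 114/353 = 32.3%, Northern Air 92/241 = 38.2% → Northern Air
Northern Air has the higher rate in all 3 groups.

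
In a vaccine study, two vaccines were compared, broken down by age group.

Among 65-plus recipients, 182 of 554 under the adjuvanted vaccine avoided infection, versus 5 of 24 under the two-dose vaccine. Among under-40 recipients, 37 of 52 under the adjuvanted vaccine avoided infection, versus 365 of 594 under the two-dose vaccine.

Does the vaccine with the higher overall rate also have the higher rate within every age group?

No

65-plus: the adjuvanted vaccine 182/554 = 32.9%, the two-dose vaccine 5/24 = 20.8% → the adjuvanted vaccine
Under-40: the adjuvanted vaccine 37/52 = 71.2%, the two-dose vaccine 365/594 = 61.4% → the adjuvanted vaccine
Overall: the adjuvanted vaccine 219/606 = 36.1%, the two-dose vaccine 370/618 = 59.9% → the two-dose vaccine
The adjuvanted vaccine wins each age group but the two-dose vaccine wins overall — the comparison reverses. The adjuvanted vaccine's recipients skew toward 65-plus, which has a lower base rate.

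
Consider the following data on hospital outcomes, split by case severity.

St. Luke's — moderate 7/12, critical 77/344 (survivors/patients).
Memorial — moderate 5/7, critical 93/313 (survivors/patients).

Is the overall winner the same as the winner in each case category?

Yes

Moderate: St. Luke's 7/12 = 58.3%, Memorial 5/7 = 71.4% → Memorial
Critical: St. Luke's 77/344 = 22.4%, Memorial 93/313 = 29.7% → Memorial
Overall: St. Luke's 84/356 = 23.6%, Memorial 98/320 = 30.6% → Memorial
Memorial wins overall and in every case group — no reversal.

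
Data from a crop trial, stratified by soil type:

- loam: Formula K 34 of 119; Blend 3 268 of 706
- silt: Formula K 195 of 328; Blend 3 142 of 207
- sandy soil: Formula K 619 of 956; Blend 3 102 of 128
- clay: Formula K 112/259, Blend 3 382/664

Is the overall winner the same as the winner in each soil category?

Loam: Formula K 34/119 = 28.6%, Blend 3 268/706 = 38.0% → Blend 3
Silt: Formula K 195/328 = 59.5%, Blend 3 142/207 = 68.6% → Blend 3
Sandy soil: Formula K 619/956 = 64.7%, Blend 3 102/128 = 79.7% → Blend 3
Clay: Formula K 112/259 = 43.2%, Blend 3 382/664 = 57.5% → Blend 3
Overall: Formula K 960/1662 = 57.8%, Blend 3 894/1705 = 52.4% → Formula K
Blend 3 wins each soil group but Formula K wins overall — the comparison reverses. Blend 3's plots skew toward loam, which has a lower base rate.

No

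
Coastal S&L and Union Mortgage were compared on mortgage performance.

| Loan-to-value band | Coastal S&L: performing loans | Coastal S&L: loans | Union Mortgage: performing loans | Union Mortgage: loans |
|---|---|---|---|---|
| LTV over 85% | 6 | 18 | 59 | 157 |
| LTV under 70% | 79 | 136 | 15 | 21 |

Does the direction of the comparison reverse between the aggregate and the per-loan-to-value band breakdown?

Yes

LTV over 85%: Coastal S&L 6/18 = 33.3%, Union Mortgage 59/157 = 37.6% → Union Mortgage
LTV under 70%: Coastal S&L 79/136 = 58.1%, Union Mortgage 15/21 = 71.4% → Union Mortgage
Overall: Coastal S&L 85/154 = 55.2%, Union Mortgage 74/178 = 41.6% → Coastal S&L
Union Mortgage wins each loan-to-value group but Coastal S&L wins overall — the comparison reverses. Union Mortgage's loans skew toward LTV over 85%, which has a lower base rate.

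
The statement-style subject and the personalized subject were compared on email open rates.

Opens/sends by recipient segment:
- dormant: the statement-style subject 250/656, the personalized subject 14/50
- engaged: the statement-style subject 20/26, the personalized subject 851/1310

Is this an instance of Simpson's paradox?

Dormant: the statement-style subject 250/656 = 38.1%, the personalized subject 14/50 = 28.0% → the statement-style subject
Engaged: the statement-style subject 20/26 = 76.9%, the personalized subject 851/1310 = 65.0% → the statement-style subject
Overall: the statement-style subject 270/682 = 39.6%, the personalized subject 865/1360 = 63.6% → the personalized subject
The statement-style subject wins each recipient group but the personalized subject wins overall — the comparison reverses. The statement-style subject's sends skew toward dormant, which has a lower base rate.

Yes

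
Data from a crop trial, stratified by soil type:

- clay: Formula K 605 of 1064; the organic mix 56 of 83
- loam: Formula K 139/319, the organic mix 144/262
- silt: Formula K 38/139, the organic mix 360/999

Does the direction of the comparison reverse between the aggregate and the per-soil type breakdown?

Yes

Clay: Formula K 605/1064 = 56.9%, the organic mix 56/83 = 67.5% → the organic mix
Loam: Formula K 139/319 = 43.6%, the organic mix 144/262 = 55.0% → the organic mix
Silt: Formula K 38/139 = 27.3%, the organic mix 360/999 = 36.0% → the organic mix
Overall: Formula K 782/1522 = 51.4%, the organic mix 560/1344 = 41.7% → Formula K
The organic mix wins each soil group but Formula K wins overall — the comparison reverses. The organic mix's plots skew toward silt, which has a lower base rate.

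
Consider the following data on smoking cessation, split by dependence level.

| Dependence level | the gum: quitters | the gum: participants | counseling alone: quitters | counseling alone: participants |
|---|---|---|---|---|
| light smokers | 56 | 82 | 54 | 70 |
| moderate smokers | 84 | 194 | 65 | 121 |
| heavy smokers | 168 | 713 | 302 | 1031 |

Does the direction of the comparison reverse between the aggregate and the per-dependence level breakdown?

Light smokers: the gum 56/82 = 68.3%, counseling alone 54/70 = 77.1% → counseling alone
Moderate smokers: the gum 84/194 = 43.3%, counseling alone 65/121 = 53.7% → counseling alone
Heavy smokers: the gum 168/713 = 23.6%, counseling alone 302/1031 = 29.3% → counseling alone
Overall: the gum 308/989 = 31.1%, counseling alone 421/1222 = 34.5% → counseling alone
Counseling alone wins overall and in every dependence group — no reversal.

No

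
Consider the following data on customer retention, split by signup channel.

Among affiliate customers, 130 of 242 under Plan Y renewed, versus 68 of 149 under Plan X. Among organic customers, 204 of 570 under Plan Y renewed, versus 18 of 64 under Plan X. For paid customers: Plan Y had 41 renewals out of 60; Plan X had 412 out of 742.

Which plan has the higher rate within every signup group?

Plan Y

Affiliate: Plan Y 130/242 = 53.7%, Plan X 68/149 = 45.6% → Plan Y
Organic: Plan Y 204/570 = 35.8%, Plan X 18/64 = 28.1% → Plan Y
Paid: Plan Y 41/60 = 68.3%, Plan X 412/742 = 55.5% → Plan Y
Plan Y has the higher rate in all 3 groups.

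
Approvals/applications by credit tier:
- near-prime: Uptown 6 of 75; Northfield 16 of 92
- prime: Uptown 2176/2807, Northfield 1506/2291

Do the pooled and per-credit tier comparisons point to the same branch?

Near-prime: Uptown 6/75 = 8.0%, Northfield 16/92 = 17.4% → Northfield
Prime: Uptown 2176/2807 = 77.5%, Northfield 1506/2291 = 65.7% → Uptown
Overall: Uptown 2182/2882 = 75.7%, Northfield 1522/2383 = 63.9% → Uptown
Neither sweeps: Uptown wins 1 of 2 groups, Northfield wins 1. Uptown wins overall but not every group — no Simpson reversal.

No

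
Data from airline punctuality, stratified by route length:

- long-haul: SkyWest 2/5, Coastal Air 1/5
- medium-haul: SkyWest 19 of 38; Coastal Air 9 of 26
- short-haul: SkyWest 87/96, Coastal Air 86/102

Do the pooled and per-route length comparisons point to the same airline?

Long-haul: SkyWest 2/5 = 40.0%, Coastal Air 1/5 = 20.0% → SkyWest
Medium-haul: SkyWest 19/38 = 50.0%, Coastal Air 9/26 = 34.6% → SkyWest
Short-haul: SkyWest 87/96 = 90.6%, Coastal Air 86/102 = 84.3% → SkyWest
Overall: SkyWest 108/139 = 77.7%, Coastal Air 96/133 = 72.2% → SkyWest
SkyWest wins overall and in every route group — no reversal.

Yes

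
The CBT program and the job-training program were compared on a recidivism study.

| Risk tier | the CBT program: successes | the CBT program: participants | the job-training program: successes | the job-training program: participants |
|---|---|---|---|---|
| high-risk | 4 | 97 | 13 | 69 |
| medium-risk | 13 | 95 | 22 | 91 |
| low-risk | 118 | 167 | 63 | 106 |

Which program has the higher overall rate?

High-risk: the CBT program 4/97 = 4.1%, the job-training program 13/69 = 18.8% → the job-training program
Medium-risk: the CBT program 13/95 = 13.7%, the job-training program 22/91 = 24.2% → the job-training program
Low-risk: the CBT program 118/167 = 70.7%, the job-training program 63/106 = 59.4% → the CBT program
Overall: the CBT program 135/359 = 37.6%, the job-training program 98/266 = 36.8% → the CBT program
(Neither sweeps every risk group, but the CBT program has the higher pooled rate.)

the CBT program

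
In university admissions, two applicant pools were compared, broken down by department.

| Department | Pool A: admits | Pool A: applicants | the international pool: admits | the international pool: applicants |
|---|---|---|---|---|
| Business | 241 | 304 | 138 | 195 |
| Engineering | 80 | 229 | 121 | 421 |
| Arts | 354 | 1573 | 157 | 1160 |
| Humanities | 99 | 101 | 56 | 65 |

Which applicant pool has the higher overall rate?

Business: Pool A 241/304 = 79.3%, the international pool 138/195 = 70.8% → Pool A
Engineering: Pool A 80/229 = 34.9%, the international pool 121/421 = 28.7% → Pool A
Arts: Pool A 354/1573 = 22.5%, the international pool 157/1160 = 13.5% → Pool A
Humanities: Pool A 99/101 = 98.0%, the international pool 56/65 = 86.2% → Pool A
Overall: Pool A 774/2207 = 35.1%, the international pool 472/1841 = 25.6% → Pool A

Pool A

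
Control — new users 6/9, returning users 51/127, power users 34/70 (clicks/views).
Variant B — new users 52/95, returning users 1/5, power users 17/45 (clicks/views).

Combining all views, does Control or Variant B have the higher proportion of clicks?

New users: Control 6/9 = 66.7%, Variant B 52/95 = 54.7% → Control
Returning users: Control 51/127 = 40.2%, Variant B 1/5 = 20.0% → Control
Power users: Control 34/70 = 48.6%, Variant B 17/45 = 37.8% → Control
Overall: Control 91/206 = 44.2%, Variant B 70/145 = 48.3% → Variant B
(Control wins every user group but Variant B wins overall — Control's views skew toward the low-rate returning users group.)

Variant B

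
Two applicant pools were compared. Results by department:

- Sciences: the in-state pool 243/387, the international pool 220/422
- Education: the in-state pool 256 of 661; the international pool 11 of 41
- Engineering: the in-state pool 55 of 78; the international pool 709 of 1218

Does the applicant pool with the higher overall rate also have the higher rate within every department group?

Sciences: the in-state pool 243/387 = 62.8%, the international pool 220/422 = 52.1% → the in-state pool
Education: the in-state pool 256/661 = 38.7%, the international pool 11/41 = 26.8% → the in-state pool
Engineering: the in-state pool 55/78 = 70.5%, the international pool 709/1218 = 58.2% → the in-state pool
Overall: the in-state pool 554/1126 = 49.2%, the international pool 940/1681 = 55.9% → the international pool
The in-state pool wins each department group but the international pool wins overall — the comparison reverses. The in-state pool's applicants skew toward Education, which has a lower base rate.

No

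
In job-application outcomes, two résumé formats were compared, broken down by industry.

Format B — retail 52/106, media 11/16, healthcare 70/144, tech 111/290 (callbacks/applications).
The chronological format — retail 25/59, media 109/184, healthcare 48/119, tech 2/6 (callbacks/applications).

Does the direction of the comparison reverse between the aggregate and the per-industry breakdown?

Yes

Retail: Format B 52/106 = 49.1%, the chronological format 25/59 = 42.4% → Format B
Media: Format B 11/16 = 68.8%, the chronological format 109/184 = 59.2% → Format B
Healthcare: Format B 70/144 = 48.6%, the chronological format 48/119 = 40.3% → Format B
Tech: Format B 111/290 = 38.3%, the chronological format 2/6 = 33.3% → Format B
Overall: Format B 244/556 = 43.9%, the chronological format 184/368 = 50.0% → the chronological format
Format B wins each industry group but the chronological format wins overall — the comparison reverses. Format B's applications skew toward tech, which has a lower base rate.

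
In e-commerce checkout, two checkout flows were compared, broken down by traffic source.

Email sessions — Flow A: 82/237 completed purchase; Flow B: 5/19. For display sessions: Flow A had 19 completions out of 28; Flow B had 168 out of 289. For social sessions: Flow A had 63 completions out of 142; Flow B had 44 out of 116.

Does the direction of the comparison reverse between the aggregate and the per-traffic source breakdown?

Yes

Email: Flow A 82/237 = 34.6%, Flow B 5/19 = 26.3% → Flow A
Display: Flow A 19/28 = 67.9%, Flow B 168/289 = 58.1% → Flow A
Social: Flow A 63/142 = 44.4%, Flow B 44/116 = 37.9% → Flow A
Overall: Flow A 164/407 = 40.3%, Flow B 217/424 = 51.2% → Flow B
Flow A wins each traffic group but Flow B wins overall — the comparison reverses. Flow A's sessions skew toward email, which has a lower base rate.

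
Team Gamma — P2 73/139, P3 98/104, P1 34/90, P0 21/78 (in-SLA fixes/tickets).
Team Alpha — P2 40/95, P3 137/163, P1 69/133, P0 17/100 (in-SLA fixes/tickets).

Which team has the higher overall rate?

P2: Team Gamma 73/139 = 52.5%, Team Alpha 40/95 = 42.1% → Team Gamma
P3: Team Gamma 98/104 = 94.2%, Team Alpha 137/163 = 84.0% → Team Gamma
P1: Team Gamma 34/90 = 37.8%, Team Alpha 69/133 = 51.9% → Team Alpha
P0: Team Gamma 21/78 = 26.9%, Team Alpha 17/100 = 17.0% → Team Gamma
Overall: Team Gamma 226/411 = 55.0%, Team Alpha 263/491 = 53.6% → Team Gamma
(Neither sweeps every ticket group, but Team Gamma has the higher pooled rate.)

Team Gamma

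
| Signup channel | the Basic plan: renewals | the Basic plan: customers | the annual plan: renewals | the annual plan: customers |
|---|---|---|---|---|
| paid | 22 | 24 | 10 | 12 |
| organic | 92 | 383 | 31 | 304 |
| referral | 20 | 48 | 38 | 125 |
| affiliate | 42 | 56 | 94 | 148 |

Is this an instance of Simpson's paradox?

Paid: the Basic plan 22/24 = 91.7%, the annual plan 10/12 = 83.3% → the Basic plan
Organic: the Basic plan 92/383 = 24.0%, the annual plan 31/304 = 10.2% → the Basic plan
Referral: the Basic plan 20/48 = 41.7%, the annual plan 38/125 = 30.4% → the Basic plan
Affiliate: the Basic plan 42/56 = 75.0%, the annual plan 94/148 = 63.5% → the Basic plan
Overall: the Basic plan 176/511 = 34.4%, the annual plan 173/589 = 29.4% → the Basic plan
The Basic plan wins overall and in every signup group — no reversal.

No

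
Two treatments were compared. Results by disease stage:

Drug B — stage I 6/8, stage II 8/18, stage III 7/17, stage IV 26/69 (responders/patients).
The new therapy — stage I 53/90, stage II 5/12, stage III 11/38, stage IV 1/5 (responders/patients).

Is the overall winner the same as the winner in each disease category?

Stage I: Drug B 6/8 = 75.0%, the new therapy 53/90 = 58.9% → Drug B
Stage II: Drug B 8/18 = 44.4%, the new therapy 5/12 = 41.7% → Drug B
Stage III: Drug B 7/17 = 41.2%, the new therapy 11/38 = 28.9% → Drug B
Stage IV: Drug B 26/69 = 37.7%, the new therapy 1/5 = 20.0% → Drug B
Overall: Drug B 47/112 = 42.0%, the new therapy 70/145 = 48.3% → the new therapy
Drug B wins each disease group but the new therapy wins overall — the comparison reverses. Drug B's patients skew toward stage IV, which has a lower base rate.

No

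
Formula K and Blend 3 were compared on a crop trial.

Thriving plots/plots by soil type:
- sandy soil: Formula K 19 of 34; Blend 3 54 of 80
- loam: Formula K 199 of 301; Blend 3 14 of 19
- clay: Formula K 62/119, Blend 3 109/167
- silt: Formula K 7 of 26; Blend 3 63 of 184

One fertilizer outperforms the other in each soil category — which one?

Blend 3

Sandy soil: Formula K 19/34 = 55.9%, Blend 3 54/80 = 67.5% → Blend 3
Loam: Formula K 199/301 = 66.1%, Blend 3 14/19 = 73.7% → Blend 3
Clay: Formula K 62/119 = 52.1%, Blend 3 109/167 = 65.3% → Blend 3
Silt: Formula K 7/26 = 26.9%, Blend 3 63/184 = 34.2% → Blend 3
Blend 3 has the higher rate in all 4 groups.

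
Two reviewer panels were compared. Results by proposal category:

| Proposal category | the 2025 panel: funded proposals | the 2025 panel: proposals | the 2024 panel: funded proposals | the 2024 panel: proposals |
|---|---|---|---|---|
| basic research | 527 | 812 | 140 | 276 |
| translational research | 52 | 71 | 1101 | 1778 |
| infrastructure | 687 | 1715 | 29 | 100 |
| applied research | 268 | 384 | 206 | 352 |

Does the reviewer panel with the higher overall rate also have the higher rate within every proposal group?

No

Basic research: the 2025 panel 527/812 = 64.9%, the 2024 panel 140/276 = 50.7% → the 2025 panel
Translational research: the 2025 panel 52/71 = 73.2%, the 2024 panel 1101/1778 = 61.9% → the 2025 panel
Infrastructure: the 2025 panel 687/1715 = 40.1%, the 2024 panel 29/100 = 29.0% → the 2025 panel
Applied research: the 2025 panel 268/384 = 69.8%, the 2024 panel 206/352 = 58.5% → the 2025 panel
Overall: the 2025 panel 1534/2982 = 51.4%, the 2024 panel 1476/2506 = 58.9% → the 2024 panel
The 2025 panel wins each proposal group but the 2024 panel wins overall — the comparison reverses. The 2025 panel's proposals skew toward infrastructure, which has a lower base rate.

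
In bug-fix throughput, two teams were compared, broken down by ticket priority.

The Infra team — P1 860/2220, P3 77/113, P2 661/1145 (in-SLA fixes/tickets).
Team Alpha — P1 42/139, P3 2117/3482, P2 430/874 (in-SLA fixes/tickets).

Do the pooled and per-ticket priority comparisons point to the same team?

No

P1: the Infra team 860/2220 = 38.7%, Team Alpha 42/139 = 30.2% → the Infra team
P3: the Infra team 77/113 = 68.1%, Team Alpha 2117/3482 = 60.8% → the Infra team
P2: the Infra team 661/1145 = 57.7%, Team Alpha 430/874 = 49.2% → the Infra team
Overall: the Infra team 1598/3478 = 45.9%, Team Alpha 2589/4495 = 57.6% → Team Alpha
The Infra team wins each ticket group but Team Alpha wins overall — the comparison reverses. The Infra team's tickets skew toward P1, which has a lower base rate.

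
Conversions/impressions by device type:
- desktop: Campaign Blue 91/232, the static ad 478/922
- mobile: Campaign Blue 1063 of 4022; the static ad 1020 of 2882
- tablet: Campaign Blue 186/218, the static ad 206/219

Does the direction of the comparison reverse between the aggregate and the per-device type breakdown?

No

Desktop: Campaign Blue 91/232 = 39.2%, the static ad 478/922 = 51.8% → the static ad
Mobile: Campaign Blue 1063/4022 = 26.4%, the static ad 1020/2882 = 35.4% → the static ad
Tablet: Campaign Blue 186/218 = 85.3%, the static ad 206/219 = 94.1% → the static ad
Overall: Campaign Blue 1340/4472 = 30.0%, the static ad 1704/4023 = 42.4% → the static ad
The static ad wins overall and in every device group — no reversal.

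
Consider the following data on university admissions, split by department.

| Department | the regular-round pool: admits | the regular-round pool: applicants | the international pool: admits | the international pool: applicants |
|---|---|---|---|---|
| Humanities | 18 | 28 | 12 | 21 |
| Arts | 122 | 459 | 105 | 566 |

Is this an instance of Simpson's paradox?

No

Humanities: the regular-round pool 18/28 = 64.3%, the international pool 12/21 = 57.1% → the regular-round pool
Arts: the regular-round pool 122/459 = 26.6%, the international pool 105/566 = 18.6% → the regular-round pool
Overall: the regular-round pool 140/487 = 28.7%, the international pool 117/587 = 19.9% → the regular-round pool
The regular-round pool wins overall and in every department group — no reversal.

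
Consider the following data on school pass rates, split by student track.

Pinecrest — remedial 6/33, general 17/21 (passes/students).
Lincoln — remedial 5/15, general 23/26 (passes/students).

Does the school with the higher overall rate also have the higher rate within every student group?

Remedial: Pinecrest 6/33 = 18.2%, Lincoln 5/15 = 33.3% → Lincoln
General: Pinecrest 17/21 = 81.0%, Lincoln 23/26 = 88.5% → Lincoln
Overall: Pinecrest 23/54 = 42.6%, Lincoln 28/41 = 68.3% → Lincoln
Lincoln wins overall and in every student group — no reversal.

Yes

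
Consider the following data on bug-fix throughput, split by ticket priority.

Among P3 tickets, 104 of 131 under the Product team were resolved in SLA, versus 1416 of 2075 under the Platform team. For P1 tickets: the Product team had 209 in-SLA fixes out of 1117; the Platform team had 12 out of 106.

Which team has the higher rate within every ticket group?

the Product team

P3: the Product team 104/131 = 79.4%, the Platform team 1416/2075 = 68.2% → the Product team
P1: the Product team 209/1117 = 18.7%, the Platform team 12/106 = 11.3% → the Product team
The Product team has the higher rate in both groups.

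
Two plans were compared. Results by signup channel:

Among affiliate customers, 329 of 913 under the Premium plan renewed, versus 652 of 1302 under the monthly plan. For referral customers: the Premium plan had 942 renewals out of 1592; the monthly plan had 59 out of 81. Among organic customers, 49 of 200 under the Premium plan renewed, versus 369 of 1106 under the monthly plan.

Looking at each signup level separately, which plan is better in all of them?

the monthly plan

Affiliate: the Premium plan 329/913 = 36.0%, the monthly plan 652/1302 = 50.1% → the monthly plan
Referral: the Premium plan 942/1592 = 59.2%, the monthly plan 59/81 = 72.8% → the monthly plan
Organic: the Premium plan 49/200 = 24.5%, the monthly plan 369/1106 = 33.4% → the monthly plan
The monthly plan has the higher rate in all 3 groups.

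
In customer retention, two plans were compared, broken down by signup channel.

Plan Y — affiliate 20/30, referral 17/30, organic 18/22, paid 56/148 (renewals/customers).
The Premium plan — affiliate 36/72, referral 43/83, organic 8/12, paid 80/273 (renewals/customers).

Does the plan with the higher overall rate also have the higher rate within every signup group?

Affiliate: Plan Y 20/30 = 66.7%, the Premium plan 36/72 = 50.0% → Plan Y
Referral: Plan Y 17/30 = 56.7%, the Premium plan 43/83 = 51.8% → Plan Y
Organic: Plan Y 18/22 = 81.8%, the Premium plan 8/12 = 66.7% → Plan Y
Paid: Plan Y 56/148 = 37.8%, the Premium plan 80/273 = 29.3% → Plan Y
Overall: Plan Y 111/230 = 48.3%, the Premium plan 167/440 = 38.0% → Plan Y
Plan Y wins overall and in every signup group — no reversal.

Yes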